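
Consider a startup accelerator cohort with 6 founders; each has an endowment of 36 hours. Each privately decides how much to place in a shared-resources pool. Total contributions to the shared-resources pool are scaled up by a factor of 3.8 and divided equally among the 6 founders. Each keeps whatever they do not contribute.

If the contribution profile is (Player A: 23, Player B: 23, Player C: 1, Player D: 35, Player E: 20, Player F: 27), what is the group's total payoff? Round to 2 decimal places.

Total contributed: 23 + 23 + 1 + 35 + 20 + 27 = 129; total kept: 6 × 36 − 129 = 87.
The shared-resources pool pays out 3.8 × 129 = 490.20 in aggregate.
Group total = 87 + 490.20 = 577.20.

577.20 hours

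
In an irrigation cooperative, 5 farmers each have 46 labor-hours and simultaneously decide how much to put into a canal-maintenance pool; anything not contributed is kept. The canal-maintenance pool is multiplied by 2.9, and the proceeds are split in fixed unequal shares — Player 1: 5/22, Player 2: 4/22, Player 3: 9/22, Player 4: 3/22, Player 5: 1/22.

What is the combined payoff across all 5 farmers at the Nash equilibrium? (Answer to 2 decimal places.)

Each unit j contributes comes back to j as 2.9 × (j's share), so j prefers to contribute only if that share exceeds 1/2.9 = 0.3448; otherwise keeping the unit dominates.
The only share above 0.3448 is Player 3's 9/22, contributing 46; the remaining 4 contribute 0. Total contributed: 46.
The canal-maintenance pool pays out 2.9 × 46 = 133.40 in total (split across the unequal shares, but the aggregate is all that matters for the group sum).
The 4 free-riders keep 46 each, adding 184. Group total = 184 + 133.40 = 317.40.

317.40 labor-hours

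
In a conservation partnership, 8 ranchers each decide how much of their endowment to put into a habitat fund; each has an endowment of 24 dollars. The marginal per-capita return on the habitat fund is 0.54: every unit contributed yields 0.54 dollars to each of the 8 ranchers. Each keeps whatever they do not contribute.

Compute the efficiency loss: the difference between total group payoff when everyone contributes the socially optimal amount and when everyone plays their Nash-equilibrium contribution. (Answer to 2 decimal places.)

637.44 dollars

The private return per contributed unit is 0.54 < 1, so contributing 0 is dominant for every player. At the Nash equilibrium everyone keeps their 24, and the group total is 8 × 24 = 192.
Each contributed unit returns 4.320 to the group as a whole (0.54 to each of 8 players), which exceeds 1, so the social optimum is full contribution: group total = 4.320 × 192 = 829.44.
Efficiency loss = 829.44 − 192 = 637.44.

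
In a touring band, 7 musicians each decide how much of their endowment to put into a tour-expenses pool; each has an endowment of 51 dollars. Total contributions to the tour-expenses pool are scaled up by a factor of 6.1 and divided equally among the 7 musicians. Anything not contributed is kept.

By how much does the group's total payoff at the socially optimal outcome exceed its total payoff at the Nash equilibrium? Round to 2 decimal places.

Each contributed unit returns 6.1/7 = 0.8714 to its contributor — below 1 — so contributing 0 is dominant for every player. At the Nash equilibrium everyone keeps their 51, and the group total is 7 × 51 = 357.
Each contributed unit returns 6.100 to the group as a whole (0.8714 to each of 7 players), which exceeds 1, so the social optimum is full contribution: group total = 6.100 × 357 = 2177.70.
Efficiency loss = 2177.70 − 357 = 1820.70.

1820.70 dollars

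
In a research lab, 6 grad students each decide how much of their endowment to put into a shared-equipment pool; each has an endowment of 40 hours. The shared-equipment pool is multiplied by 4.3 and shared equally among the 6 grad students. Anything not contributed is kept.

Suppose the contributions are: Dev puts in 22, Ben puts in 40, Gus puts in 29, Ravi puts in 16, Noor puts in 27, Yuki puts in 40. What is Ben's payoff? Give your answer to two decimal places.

Total contributed: 22 + 40 + 29 + 16 + 27 + 40 = 174.
Each receives 4.3 × 174 / 6 = 124.70 from the shared-equipment pool.
Ben keeps 40 − 40 = 0, so Ben's payoff is 0 + 124.70 = 124.70.

124.70 hours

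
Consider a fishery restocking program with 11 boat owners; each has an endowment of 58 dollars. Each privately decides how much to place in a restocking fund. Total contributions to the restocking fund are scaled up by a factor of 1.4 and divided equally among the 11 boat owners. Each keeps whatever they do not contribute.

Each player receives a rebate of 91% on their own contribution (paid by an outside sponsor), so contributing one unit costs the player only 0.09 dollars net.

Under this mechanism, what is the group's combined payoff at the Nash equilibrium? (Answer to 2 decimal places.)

Under the mechanism each unit contributed yields (1.4/11) / 0.09 = 1.4141 back to its contributor per unit of net cost, which exceeds 1, making full contribution the dominant choice for everyone.
So the Nash equilibrium is full contribution by all 11; the group earns 11 × (58 × 0.91 + 1.4 × 58) = 1473.78.

1473.78 dollars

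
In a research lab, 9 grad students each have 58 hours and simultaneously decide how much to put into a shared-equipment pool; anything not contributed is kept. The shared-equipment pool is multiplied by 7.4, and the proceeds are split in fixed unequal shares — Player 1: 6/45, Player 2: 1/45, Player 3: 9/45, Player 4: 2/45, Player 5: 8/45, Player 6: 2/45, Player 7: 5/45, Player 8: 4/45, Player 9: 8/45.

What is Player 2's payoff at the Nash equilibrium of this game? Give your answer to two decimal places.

Each unit j contributes comes back to j as 7.4 × (j's share), so j prefers to contribute only if that share exceeds 1/7.4 = 0.1351; otherwise keeping the unit dominates.
Player 3, Player 5 and Player 9 are above the threshold, contributing 58 each; the remaining 6 contribute 0. Total contributed: 174.
Player 2 keeps 58 and receives 7.4 × 174 × 1/45 = 28.61 from the shared-equipment pool, for a payoff of 86.61.

86.61 hours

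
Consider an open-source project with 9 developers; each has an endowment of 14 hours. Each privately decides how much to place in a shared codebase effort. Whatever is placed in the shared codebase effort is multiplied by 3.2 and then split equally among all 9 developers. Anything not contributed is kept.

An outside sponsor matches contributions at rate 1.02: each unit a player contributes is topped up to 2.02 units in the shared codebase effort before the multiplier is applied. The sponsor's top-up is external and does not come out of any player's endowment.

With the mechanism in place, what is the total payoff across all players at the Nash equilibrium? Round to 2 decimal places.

126.00 hours

With the mechanism, a contributed unit returns 3.2 × 2.02 / 9 = 0.7182 per unit of net cost — still below 1 — so contributing 0 remains dominant for every player.
At the Nash equilibrium no one contributes; group total payoff = 9 × 14 = 126.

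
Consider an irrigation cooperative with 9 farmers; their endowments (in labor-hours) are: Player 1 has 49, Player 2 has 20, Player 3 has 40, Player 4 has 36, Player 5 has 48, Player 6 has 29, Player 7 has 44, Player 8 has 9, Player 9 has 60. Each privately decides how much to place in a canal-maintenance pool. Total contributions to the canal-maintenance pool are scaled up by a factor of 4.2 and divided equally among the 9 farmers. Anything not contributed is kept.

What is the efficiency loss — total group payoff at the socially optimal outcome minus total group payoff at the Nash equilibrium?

1072.00 labor-hours

The private return per contributed unit is 4.2/9 = 0.4667 < 1 for every player regardless of endowment, so the Nash equilibrium is zero contribution and the group total is Σ E_j = 49 + 20 + 40 + 36 + 48 + 29 + 44 + 9 + 60 = 335.
Each contributed unit returns 4.200 to the group, so the social optimum is full contribution by everyone: group total = 4.200 × 335 = 1407.00.
Efficiency loss = (4.200 − 1) × 335 = 1072.00.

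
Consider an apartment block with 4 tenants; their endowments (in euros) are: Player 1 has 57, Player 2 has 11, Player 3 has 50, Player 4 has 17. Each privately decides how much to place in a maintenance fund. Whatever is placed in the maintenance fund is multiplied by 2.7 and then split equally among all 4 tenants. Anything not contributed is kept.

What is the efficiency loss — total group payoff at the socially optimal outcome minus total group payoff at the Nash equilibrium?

The private return per contributed unit is 2.7/4 = 0.6750 < 1 for every player regardless of endowment, so the Nash equilibrium is zero contribution and the group total is Σ E_j = 57 + 11 + 50 + 17 = 135.
Each contributed unit returns 2.700 to the group, so the social optimum is full contribution by everyone: group total = 2.700 × 135 = 364.50.
Efficiency loss = (2.700 − 1) × 135 = 229.50.

229.50 euros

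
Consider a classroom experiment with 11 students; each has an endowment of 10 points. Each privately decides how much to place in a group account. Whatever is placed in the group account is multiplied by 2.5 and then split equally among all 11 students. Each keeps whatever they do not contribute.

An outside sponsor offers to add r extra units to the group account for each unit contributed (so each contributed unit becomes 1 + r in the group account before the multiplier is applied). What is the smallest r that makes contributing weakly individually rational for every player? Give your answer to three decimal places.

3.400

With matching at rate r, one contributed unit becomes (1 + r) in the group account and returns 2.5 × (1 + r) / 11 to the contributor.
Setting this equal to 1: 1 + r = 11/2.5 = 4.4000.
So the minimum matching rate is r = 4.4000 − 1 = 3.400.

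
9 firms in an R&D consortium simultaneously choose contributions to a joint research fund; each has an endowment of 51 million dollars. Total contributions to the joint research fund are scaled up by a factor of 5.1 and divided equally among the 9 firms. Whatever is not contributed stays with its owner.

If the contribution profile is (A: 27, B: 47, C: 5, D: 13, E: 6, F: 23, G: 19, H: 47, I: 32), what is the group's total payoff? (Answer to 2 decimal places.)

1356.90 million dollars

Total contributed: 27 + 47 + 5 + 13 + 6 + 23 + 19 + 47 + 32 = 219; total kept: 9 × 51 − 219 = 240.
The joint research fund pays out 5.1 × 219 = 1116.90 in aggregate.
Group total = 240 + 1116.90 = 1356.90.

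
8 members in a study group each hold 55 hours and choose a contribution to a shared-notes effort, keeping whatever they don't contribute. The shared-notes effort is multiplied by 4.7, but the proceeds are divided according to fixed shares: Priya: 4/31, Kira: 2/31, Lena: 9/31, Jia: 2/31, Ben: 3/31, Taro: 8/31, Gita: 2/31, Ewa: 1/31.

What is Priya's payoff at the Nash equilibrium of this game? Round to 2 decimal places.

121.71 hours

A player with share s gets back 4.7·s per unit contributed, so full contribution is dominant for anyone with s > 1/4.7 = 0.2128 and zero contribution is dominant for anyone below.
Lena and Taro are above the threshold, contributing 55 each; the remaining 6 contribute 0. Total contributed: 110.
Priya keeps 55 and receives 4.7 × 110 × 4/31 = 66.71 from the shared-notes effort, for a payoff of 121.71.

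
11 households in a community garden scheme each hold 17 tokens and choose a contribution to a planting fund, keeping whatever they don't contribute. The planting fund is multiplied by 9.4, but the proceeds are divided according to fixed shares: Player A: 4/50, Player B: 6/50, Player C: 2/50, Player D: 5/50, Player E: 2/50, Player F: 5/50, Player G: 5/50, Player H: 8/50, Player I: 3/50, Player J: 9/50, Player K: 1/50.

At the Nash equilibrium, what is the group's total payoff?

Each unit j contributes comes back to j as 9.4 × (j's share), so j prefers to contribute only if that share exceeds 1/9.4 = 0.1064; otherwise keeping the unit dominates.
Player B, Player H and Player J are above the threshold, contributing 17 each; the remaining 8 contribute 0. Total contributed: 51.
The planting fund pays out 9.4 × 51 = 479.40 in total (split across the unequal shares, but the aggregate is all that matters for the group sum).
The 8 free-riders keep 17 each, adding 136. Group total = 136 + 479.40 = 615.40.

615.40 tokens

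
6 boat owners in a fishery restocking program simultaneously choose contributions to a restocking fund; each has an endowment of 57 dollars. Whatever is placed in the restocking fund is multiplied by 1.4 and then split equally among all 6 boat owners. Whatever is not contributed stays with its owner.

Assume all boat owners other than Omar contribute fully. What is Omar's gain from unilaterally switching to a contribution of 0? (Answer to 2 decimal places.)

43.70 dollars

Switching from a contribution of 57 to 0 lets Omar keep an extra 57 dollars, but lowers the restocking fund by 57, which costs Omar their own share of that drop: 1.4/6 × 57 = 13.30.
Net gain = 57 − 13.30 = 43.70. The private return per contributed unit (0.2333) is below 1, so free-riding is indeed the best response regardless of what the others do.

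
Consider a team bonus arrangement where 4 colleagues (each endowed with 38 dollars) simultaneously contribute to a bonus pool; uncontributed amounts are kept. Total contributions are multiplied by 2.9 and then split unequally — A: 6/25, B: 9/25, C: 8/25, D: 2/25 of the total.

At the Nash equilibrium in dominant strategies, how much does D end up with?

46.82 dollars

Player j's private return per contributed unit is 2.9 × (j's share). Contributing is weakly dominant for j when that share is at least 1/2.9 = 0.3448, and contributing 0 is dominant otherwise.
B alone (share 9/25) is above the threshold, contributing 38; the remaining 3 contribute 0. Total contributed: 38.
D keeps 38 and receives 2.9 × 38 × 2/25 = 8.82 from the bonus pool, for a payoff of 46.82.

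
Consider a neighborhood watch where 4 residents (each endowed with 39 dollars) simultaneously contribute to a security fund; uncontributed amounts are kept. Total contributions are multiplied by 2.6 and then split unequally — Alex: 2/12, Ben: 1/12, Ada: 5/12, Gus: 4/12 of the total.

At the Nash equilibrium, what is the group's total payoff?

A player with share s gets back 2.6·s per unit contributed, so full contribution is dominant for anyone with s > 1/2.6 = 0.3846 and zero contribution is dominant for anyone below.
Only Ada (5/12) clears that bar, contributing 39; the remaining 3 contribute 0. Total contributed: 39.
The security fund pays out 2.6 × 39 = 101.40 in total (split across the unequal shares, but the aggregate is all that matters for the group sum).
The 3 free-riders keep 39 each, adding 117. Group total = 117 + 101.40 = 218.40.

218.40 dollars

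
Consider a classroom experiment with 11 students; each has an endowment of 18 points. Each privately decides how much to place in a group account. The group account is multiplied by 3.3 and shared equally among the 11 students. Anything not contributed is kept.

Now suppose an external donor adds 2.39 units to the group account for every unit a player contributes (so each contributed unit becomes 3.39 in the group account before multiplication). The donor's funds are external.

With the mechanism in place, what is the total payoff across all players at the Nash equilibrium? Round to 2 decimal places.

2215.03 points

With the mechanism, a contributed unit returns 3.3 × 3.39 / 11 = 1.0170 per unit of net cost to the contributor — now above 1 — so contributing fully is weakly dominant for every player.
So the Nash equilibrium is full contribution by all 11; the group earns 3.3 × 3.39 × 198 = 2215.03.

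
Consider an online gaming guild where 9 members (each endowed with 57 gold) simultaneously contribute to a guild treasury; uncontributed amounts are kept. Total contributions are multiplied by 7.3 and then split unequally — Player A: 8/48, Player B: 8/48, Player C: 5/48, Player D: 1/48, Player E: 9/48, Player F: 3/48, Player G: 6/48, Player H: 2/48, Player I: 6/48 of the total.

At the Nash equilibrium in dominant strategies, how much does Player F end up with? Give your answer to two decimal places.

Player j's private return per contributed unit is 7.3 × (j's share). Contributing is weakly dominant for j when that share is at least 1/7.3 = 0.1370, and contributing 0 is dominant otherwise.
Player A, Player B and Player E are above the threshold, contributing 57 each; the remaining 6 contribute 0. Total contributed: 171.
Player F keeps 57 and receives 7.3 × 171 × 3/48 = 78.02 from the guild treasury, for a payoff of 135.02.

135.02 gold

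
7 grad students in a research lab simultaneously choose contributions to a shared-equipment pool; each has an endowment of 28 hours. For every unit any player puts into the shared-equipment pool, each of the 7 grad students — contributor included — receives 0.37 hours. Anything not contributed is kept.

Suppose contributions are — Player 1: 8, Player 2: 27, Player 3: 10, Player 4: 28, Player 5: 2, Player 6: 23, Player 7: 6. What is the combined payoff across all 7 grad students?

361.36 hours

Total contributed: 8 + 27 + 10 + 28 + 2 + 23 + 6 = 104; total kept: 7 × 28 − 104 = 92.
The shared-equipment pool pays out 0.37 × 7 × 104 = 269.36 in aggregate.
Group total = 92 + 269.36 = 361.36.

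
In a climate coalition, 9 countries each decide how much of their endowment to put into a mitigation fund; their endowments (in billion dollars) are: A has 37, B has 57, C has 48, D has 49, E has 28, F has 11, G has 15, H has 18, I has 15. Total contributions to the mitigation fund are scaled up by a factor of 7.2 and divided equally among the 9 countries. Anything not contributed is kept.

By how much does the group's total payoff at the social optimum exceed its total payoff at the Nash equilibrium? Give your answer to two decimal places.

The private return per contributed unit is 7.2/9 = 0.8000 < 1 for every player regardless of endowment, so the Nash equilibrium is zero contribution and the group total is Σ E_j = 37 + 57 + 48 + 49 + 28 + 11 + 15 + 18 + 15 = 278.
Each contributed unit returns 7.200 to the group, so the social optimum is full contribution by everyone: group total = 7.200 × 278 = 2001.60.
Efficiency loss = (7.200 − 1) × 278 = 1723.60.

1723.60 billion dollars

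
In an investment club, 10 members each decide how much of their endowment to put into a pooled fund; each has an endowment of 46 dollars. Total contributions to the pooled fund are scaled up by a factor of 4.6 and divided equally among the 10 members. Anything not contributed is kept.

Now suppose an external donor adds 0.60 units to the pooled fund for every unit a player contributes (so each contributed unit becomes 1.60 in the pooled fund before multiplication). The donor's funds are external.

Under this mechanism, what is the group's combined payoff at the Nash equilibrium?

Even with the mechanism, each unit contributed returns only 4.6 × 1.60 / 10 = 0.7360 per unit of net cost, so contributing nothing is still dominant.
Everyone keeps their endowment and the group total is 10 × 46 = 460.

460.00 dollars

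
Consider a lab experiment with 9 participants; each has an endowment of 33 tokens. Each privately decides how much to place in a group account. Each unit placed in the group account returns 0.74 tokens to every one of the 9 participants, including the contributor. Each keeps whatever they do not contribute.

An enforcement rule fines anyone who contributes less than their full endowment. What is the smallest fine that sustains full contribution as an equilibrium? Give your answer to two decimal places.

8.58 tokens

Given the others contribute fully, the best deviation is to contribute 0 (any partial contribution still incurs the fine and gives up units whose private return 0.74 is below 1).
Deviating from 33 to 0 saves 33 tokens but forfeits the deviator's share of the drop in the group account: 0.74 × 33 = 24.42.
So the deviation gain is 33 − 24.42 = 8.58, and the fine must be at least 8.58 tokens to wipe it out.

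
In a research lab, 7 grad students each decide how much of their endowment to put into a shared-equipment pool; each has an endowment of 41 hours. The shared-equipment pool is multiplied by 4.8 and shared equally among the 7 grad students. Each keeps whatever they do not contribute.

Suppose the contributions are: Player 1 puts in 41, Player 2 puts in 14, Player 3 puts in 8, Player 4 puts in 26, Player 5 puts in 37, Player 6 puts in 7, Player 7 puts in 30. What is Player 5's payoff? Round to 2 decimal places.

Total contributed: 41 + 14 + 8 + 26 + 37 + 7 + 30 = 163.
Each receives 4.8 × 163 / 7 = 111.77 from the shared-equipment pool.
Player 5 keeps 41 − 37 = 4, so Player 5's payoff is 4 + 111.77 = 115.77.

115.77 hours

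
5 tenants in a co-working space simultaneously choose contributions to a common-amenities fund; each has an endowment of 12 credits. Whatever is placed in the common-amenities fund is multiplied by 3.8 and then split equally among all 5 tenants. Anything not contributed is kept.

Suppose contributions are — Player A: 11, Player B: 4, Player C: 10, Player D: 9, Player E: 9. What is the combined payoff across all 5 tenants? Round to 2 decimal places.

Total contributed: 11 + 4 + 10 + 9 + 9 = 43; total kept: 5 × 12 − 43 = 17.
The common-amenities fund pays out 3.8 × 43 = 163.40 in aggregate.
Group total = 17 + 163.40 = 180.40.

180.40 credits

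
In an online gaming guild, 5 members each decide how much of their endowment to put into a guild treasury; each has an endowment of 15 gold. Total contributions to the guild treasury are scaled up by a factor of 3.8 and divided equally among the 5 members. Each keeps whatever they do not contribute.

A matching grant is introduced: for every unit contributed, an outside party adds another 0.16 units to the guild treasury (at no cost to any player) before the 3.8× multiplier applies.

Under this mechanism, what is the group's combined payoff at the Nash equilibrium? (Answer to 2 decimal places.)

With the mechanism, a contributed unit returns 3.8 × 1.16 / 5 = 0.8816 per unit of net cost — still below 1 — so contributing 0 remains dominant for every player.
Everyone keeps their endowment and the group total is 5 × 15 = 75.

75.00 gold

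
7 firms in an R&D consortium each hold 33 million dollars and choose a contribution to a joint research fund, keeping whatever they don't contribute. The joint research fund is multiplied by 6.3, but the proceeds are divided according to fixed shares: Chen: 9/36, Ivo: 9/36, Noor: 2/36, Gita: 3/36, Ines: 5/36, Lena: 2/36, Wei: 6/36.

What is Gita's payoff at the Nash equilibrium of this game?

A player with share s gets back 6.3·s per unit contributed, so full contribution is dominant for anyone with s > 1/6.3 = 0.1587 and zero contribution is dominant for anyone below.
Chen, Ivo and Wei are above the threshold, contributing 33 each; the remaining 4 contribute 0. Total contributed: 99.
Gita keeps 33 and receives 6.3 × 99 × 3/36 = 51.98 from the joint research fund, for a payoff of 84.98.

84.98 million dollars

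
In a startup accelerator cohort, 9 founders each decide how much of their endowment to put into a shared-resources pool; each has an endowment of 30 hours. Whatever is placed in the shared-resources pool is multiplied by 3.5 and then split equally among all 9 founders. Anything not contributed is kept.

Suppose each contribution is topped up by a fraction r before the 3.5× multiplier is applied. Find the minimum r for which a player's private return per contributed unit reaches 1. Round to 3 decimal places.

1.571

With matching at rate r, one contributed unit becomes (1 + r) in the shared-resources pool and returns 3.5 × (1 + r) / 9 to the contributor.
Setting this equal to 1: 1 + r = 9/3.5 = 2.5714.
So the minimum matching rate is r = 2.5714 − 1 = 1.571.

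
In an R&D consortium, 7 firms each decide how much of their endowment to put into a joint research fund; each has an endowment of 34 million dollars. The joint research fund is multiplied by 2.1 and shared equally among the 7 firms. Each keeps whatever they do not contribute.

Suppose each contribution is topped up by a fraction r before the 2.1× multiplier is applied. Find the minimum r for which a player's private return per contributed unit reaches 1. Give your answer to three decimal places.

With matching at rate r, one contributed unit becomes (1 + r) in the joint research fund and returns 2.1 × (1 + r) / 7 to the contributor.
Setting this equal to 1: 1 + r = 7/2.1 = 3.3333.
So the minimum matching rate is r = 3.3333 − 1 = 2.333.

2.333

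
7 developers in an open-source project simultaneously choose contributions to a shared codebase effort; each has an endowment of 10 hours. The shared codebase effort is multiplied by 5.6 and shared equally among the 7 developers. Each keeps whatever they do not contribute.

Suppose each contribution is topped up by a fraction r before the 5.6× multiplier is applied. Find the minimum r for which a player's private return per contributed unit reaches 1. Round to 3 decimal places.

With matching at rate r, one contributed unit becomes (1 + r) in the shared codebase effort and returns 5.6 × (1 + r) / 7 to the contributor.
Setting this equal to 1: 1 + r = 7/5.6 = 1.2500.
So the minimum matching rate is r = 1.2500 − 1 = 0.250.

0.250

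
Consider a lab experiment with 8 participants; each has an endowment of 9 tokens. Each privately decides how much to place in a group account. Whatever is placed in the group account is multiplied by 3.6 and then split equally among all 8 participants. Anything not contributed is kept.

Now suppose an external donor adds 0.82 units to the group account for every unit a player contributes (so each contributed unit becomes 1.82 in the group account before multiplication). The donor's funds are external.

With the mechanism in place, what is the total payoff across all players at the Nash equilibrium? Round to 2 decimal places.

72.00 tokens

Even with the mechanism, each unit contributed returns only 3.6 × 1.82 / 8 = 0.8190 per unit of net cost, so contributing nothing is still dominant.
At the Nash equilibrium no one contributes; group total payoff = 8 × 9 = 72.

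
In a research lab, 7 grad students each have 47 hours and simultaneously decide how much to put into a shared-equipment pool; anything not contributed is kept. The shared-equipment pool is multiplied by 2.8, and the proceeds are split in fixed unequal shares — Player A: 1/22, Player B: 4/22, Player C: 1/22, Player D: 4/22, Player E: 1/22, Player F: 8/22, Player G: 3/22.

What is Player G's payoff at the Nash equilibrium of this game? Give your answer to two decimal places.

Player j's private return per contributed unit is 2.8 × (j's share). Contributing is weakly dominant for j when that share is at least 1/2.8 = 0.3571, and contributing 0 is dominant otherwise.
Only Player F (8/22) clears that bar, contributing 47; the remaining 6 contribute 0. Total contributed: 47.
Player G keeps 47 and receives 2.8 × 47 × 3/22 = 17.95 from the shared-equipment pool, for a payoff of 64.95.

64.95 hours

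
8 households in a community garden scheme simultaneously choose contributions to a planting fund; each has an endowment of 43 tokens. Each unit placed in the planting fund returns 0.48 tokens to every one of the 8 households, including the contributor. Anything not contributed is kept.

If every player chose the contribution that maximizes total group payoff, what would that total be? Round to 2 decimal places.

1320.96 tokens

Each contributed unit returns 3.840 to the group as a whole (0.48 to each of 8 players), which exceeds 1, so the social optimum is full contribution: group total = 3.840 × 344 = 1320.96.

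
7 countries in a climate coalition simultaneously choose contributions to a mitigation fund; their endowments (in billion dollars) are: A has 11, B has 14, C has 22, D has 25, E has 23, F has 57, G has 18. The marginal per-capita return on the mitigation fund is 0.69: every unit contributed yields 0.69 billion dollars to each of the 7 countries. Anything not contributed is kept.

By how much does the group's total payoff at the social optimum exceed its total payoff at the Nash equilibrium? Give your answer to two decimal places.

The private return per contributed unit is 0.69 < 1 for everyone, so the Nash equilibrium is zero contribution and the group total is Σ E_j = 11 + 14 + 22 + 25 + 23 + 57 + 18 = 170.
Each contributed unit returns 4.830 to the group, so the social optimum is full contribution by everyone: group total = 4.830 × 170 = 821.10.
Efficiency loss = (4.830 − 1) × 170 = 651.10.

651.10 billion dollars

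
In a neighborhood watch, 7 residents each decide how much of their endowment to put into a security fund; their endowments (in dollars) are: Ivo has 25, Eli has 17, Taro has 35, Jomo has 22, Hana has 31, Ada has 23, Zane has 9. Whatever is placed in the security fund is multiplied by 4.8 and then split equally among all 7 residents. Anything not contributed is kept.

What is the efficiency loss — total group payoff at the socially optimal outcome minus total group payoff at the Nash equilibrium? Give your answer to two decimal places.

615.60 dollars

The private return per contributed unit is 4.8/7 = 0.6857 < 1 for every player regardless of endowment, so the Nash equilibrium is zero contribution and the group total is Σ E_j = 25 + 17 + 35 + 22 + 31 + 23 + 9 = 162.
Each contributed unit returns 4.800 to the group, so the social optimum is full contribution by everyone: group total = 4.800 × 162 = 777.60.
Efficiency loss = (4.800 − 1) × 162 = 615.60.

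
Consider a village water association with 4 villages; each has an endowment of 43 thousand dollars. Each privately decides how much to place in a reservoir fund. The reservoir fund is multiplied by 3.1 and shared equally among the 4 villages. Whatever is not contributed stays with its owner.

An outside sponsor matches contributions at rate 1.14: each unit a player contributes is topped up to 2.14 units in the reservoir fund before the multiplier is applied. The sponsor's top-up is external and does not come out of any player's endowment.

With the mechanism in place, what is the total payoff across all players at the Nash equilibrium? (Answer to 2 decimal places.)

The effective private return per unit is now 3.1 × 2.14 / 4 = 1.6585 > 1, so every player's dominant strategy flips to full contribution.
At the Nash equilibrium everyone contributes 43. Group total payoff = 3.1 × 2.14 × 172 = 1141.05.

1141.05 thousand dollars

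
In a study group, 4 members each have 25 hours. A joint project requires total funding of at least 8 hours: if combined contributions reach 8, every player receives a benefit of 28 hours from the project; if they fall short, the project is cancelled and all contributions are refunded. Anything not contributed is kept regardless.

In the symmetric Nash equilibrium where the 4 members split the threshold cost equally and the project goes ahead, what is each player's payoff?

Equal share of the threshold: 8/4 = 2.
At this profile no one gains by cutting their contribution: any cut drops the total below 8, the project is cancelled, contributions are refunded, and the deviator ends with 25, which is less than 25 − 2 + 28 = 51. Contributing more than 2 just wastes the excess. So contributing exactly 2 is a best response.
Each player's payoff: 25 − 2 + 28 = 51.

51 hours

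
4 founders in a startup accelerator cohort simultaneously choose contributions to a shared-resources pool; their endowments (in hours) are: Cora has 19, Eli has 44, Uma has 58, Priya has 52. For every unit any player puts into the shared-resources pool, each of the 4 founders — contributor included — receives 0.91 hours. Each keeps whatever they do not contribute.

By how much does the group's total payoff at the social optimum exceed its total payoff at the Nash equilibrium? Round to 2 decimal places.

456.72 hours

The private return per contributed unit is 0.91 < 1 for everyone, so the Nash equilibrium is zero contribution and the group total is Σ E_j = 19 + 44 + 58 + 52 = 173.
Each contributed unit returns 3.640 to the group, so the social optimum is full contribution by everyone: group total = 3.640 × 173 = 629.72.
Efficiency loss = (3.640 − 1) × 173 = 456.72.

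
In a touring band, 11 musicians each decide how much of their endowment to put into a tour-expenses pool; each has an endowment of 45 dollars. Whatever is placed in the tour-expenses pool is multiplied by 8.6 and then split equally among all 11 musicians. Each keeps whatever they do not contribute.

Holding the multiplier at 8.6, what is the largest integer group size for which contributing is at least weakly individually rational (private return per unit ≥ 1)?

8

Private return per unit is 8.6/(group size), which is ≥ 1 whenever the group size is ≤ 8.6.
The largest such integer is 8.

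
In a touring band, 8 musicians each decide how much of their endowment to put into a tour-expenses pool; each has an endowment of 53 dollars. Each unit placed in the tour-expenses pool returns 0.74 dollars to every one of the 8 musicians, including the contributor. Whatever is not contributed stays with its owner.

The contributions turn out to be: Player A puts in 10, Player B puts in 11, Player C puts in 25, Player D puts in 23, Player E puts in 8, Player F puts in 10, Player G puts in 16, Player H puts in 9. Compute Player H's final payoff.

126.88 dollars

Total contributed: 10 + 11 + 25 + 23 + 8 + 10 + 16 + 9 = 112.
Each receives 0.74 × 112 = 82.88 from the tour-expenses pool.
Player H keeps 53 − 9 = 44, so Player H's payoff is 44 + 82.88 = 126.88.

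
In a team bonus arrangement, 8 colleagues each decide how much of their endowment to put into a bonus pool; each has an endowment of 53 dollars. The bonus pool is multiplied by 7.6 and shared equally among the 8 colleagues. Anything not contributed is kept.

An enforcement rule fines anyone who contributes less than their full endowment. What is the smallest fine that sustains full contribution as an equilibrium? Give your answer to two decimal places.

Given the others contribute fully, the best deviation is to contribute 0 (any partial contribution still incurs the fine and gives up units whose private return 0.9500 is below 1).
Deviating from 53 to 0 saves 53 dollars but forfeits the deviator's share of the drop in the bonus pool: 7.6/8 × 53 = 50.35.
So the deviation gain is 53 − 50.35 = 2.65, and the fine must be at least 2.65 dollars to wipe it out.

2.65 dollars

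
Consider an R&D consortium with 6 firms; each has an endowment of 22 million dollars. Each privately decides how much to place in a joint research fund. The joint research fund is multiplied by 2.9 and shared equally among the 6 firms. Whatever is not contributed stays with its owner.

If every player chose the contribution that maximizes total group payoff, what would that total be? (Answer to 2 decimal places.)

Each contributed unit returns 2.900 to the group as a whole (0.4833 to each of 6 players), which exceeds 1, so the social optimum is full contribution: group total = 2.900 × 132 = 382.80.

382.80 million dollars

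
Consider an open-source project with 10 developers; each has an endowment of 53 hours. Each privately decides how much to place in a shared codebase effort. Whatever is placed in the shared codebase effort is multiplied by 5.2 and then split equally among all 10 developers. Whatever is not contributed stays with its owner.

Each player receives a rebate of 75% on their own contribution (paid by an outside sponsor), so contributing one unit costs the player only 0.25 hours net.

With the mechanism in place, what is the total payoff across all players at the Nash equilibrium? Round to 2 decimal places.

Under the mechanism each unit contributed yields (5.2/10) / 0.25 = 2.0800 back to its contributor per unit of net cost, which exceeds 1, making full contribution the dominant choice for everyone.
So the Nash equilibrium is full contribution by all 10; the group earns 10 × (53 × 0.75 + 5.2 × 53) = 3153.50.

3153.50 hours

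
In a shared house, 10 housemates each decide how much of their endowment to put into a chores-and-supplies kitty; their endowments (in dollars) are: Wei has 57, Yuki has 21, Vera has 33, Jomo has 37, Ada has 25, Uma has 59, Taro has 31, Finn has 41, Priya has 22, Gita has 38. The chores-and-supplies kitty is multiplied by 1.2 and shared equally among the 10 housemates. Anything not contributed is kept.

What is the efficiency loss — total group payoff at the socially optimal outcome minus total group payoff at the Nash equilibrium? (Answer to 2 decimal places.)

72.80 dollars

The private return per contributed unit is 1.2/10 = 0.1200 < 1 for every player regardless of endowment, so the Nash equilibrium is zero contribution and the group total is Σ E_j = 57 + 21 + 33 + 37 + 25 + 59 + 31 + 41 + 22 + 38 = 364.
Each contributed unit returns 1.200 to the group, so the social optimum is full contribution by everyone: group total = 1.200 × 364 = 436.80.
Efficiency loss = (1.200 − 1) × 364 = 72.80.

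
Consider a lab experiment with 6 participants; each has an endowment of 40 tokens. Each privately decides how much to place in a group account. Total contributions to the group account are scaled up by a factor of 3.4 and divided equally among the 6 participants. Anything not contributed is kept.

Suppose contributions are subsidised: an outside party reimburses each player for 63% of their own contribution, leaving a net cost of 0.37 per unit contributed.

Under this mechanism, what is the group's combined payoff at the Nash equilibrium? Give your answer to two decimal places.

The effective private return per unit is now (3.4/6) / 0.37 = 1.5315 > 1, so every player's dominant strategy flips to full contribution.
At the Nash equilibrium everyone contributes 40. Group total payoff = 6 × (40 × 0.63 + 3.4 × 40) = 967.20.

967.20 tokens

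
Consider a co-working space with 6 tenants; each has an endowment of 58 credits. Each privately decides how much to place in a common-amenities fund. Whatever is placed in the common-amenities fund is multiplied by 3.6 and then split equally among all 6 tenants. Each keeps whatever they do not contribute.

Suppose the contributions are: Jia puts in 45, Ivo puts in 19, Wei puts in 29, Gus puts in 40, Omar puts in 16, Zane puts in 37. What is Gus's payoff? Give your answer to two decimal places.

Total contributed: 45 + 19 + 29 + 40 + 16 + 37 = 186.
Each receives 3.6 × 186 / 6 = 111.60 from the common-amenities fund.
Gus keeps 58 − 40 = 18, so Gus's payoff is 18 + 111.60 = 129.60.

129.60 credits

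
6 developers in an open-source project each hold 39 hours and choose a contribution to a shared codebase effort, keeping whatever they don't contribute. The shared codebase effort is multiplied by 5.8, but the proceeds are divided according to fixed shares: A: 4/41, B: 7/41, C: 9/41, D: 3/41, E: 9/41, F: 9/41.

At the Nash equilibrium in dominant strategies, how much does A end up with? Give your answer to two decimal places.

105.20 hours

Player j's private return per contributed unit is 5.8 × (j's share). Contributing is weakly dominant for j when that share is at least 1/5.8 = 0.1724, and contributing 0 is dominant otherwise.
The shares above 0.1724 belong to C, E and F, contributing 39 each; the remaining 3 contribute 0. Total contributed: 117.
A keeps 39 and receives 5.8 × 117 × 4/41 = 66.20 from the shared codebase effort, for a payoff of 105.20.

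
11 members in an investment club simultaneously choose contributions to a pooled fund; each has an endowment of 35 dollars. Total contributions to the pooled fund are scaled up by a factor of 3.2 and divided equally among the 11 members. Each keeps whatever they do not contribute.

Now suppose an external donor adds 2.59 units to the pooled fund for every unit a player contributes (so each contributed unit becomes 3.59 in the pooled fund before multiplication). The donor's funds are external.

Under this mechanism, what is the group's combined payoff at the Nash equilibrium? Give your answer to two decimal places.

With the mechanism, a contributed unit returns 3.2 × 3.59 / 11 = 1.0444 per unit of net cost to the contributor — now above 1 — so contributing fully is weakly dominant for every player.
So the Nash equilibrium is full contribution by all 11; the group earns 3.2 × 3.59 × 385 = 4422.88.

4422.88 dollars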